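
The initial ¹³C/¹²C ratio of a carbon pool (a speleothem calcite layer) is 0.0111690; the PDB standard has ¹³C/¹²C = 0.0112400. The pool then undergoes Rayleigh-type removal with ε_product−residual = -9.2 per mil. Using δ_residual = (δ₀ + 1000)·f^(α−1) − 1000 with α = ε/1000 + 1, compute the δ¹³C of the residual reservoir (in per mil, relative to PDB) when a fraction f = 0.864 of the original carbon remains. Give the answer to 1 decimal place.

δ₀ = (0.0111690/0.0112400 − 1)×1000 = (0.993683 − 1)×1000 = -6.317 per mil
α − 1 = ε/1000 = -0.0092
f^(α−1) = 0.864^(-0.0092) = 1.001346
δ_res = (-6.317 + 1000) × 1.001346 − 1000 = 995.021 − 1000 = -4.98 per mil

-5.0 per mil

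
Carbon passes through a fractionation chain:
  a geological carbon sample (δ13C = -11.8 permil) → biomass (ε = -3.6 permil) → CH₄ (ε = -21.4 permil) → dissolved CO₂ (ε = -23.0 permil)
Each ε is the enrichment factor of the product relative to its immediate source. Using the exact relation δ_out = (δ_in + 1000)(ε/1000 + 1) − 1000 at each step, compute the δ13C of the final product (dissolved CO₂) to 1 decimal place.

-58.6 permil

step 1: δ = (-11.80 + 1000)·(-3.6/1000 + 1) − 1000 = -15.36 permil
step 2: δ = (-15.36 + 1000)·(-21.4/1000 + 1) − 1000 = -36.43 permil
step 3: δ = (-36.43 + 1000)·(-23.0/1000 + 1) − 1000 = -58.59 permil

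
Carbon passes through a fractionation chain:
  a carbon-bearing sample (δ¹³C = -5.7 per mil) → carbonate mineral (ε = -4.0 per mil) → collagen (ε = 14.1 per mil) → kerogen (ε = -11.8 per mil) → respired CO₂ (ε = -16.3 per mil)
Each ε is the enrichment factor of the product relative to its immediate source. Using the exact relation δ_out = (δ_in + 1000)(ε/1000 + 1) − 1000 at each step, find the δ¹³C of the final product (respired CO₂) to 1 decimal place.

-23.7 per mil

step 1: δ = (-5.70 + 1000)·(-4.0/1000 + 1) − 1000 = -9.68 per mil
step 2: δ = (-9.68 + 1000)·(14.1/1000 + 1) − 1000 = 4.29 per mil
step 3: δ = (4.29 + 1000)·(-11.8/1000 + 1) − 1000 = -7.56 per mil
step 4: δ = (-7.56 + 1000)·(-16.3/1000 + 1) − 1000 = -23.74 per mil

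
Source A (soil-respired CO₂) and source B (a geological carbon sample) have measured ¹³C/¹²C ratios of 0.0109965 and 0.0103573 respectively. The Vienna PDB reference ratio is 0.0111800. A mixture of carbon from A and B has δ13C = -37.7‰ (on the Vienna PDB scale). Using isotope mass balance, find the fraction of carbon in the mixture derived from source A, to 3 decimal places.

0.628

δ_A = (0.0109965/0.0111800 − 1)×1000 = (0.983587 − 1)×1000 = -16.413‰
δ_B = (0.0103573/0.0111800 − 1)×1000 = (0.926413 − 1)×1000 = -73.587‰
f_A = (δ_mix − δ_B)/(δ_A − δ_B) = (-37.7 − (-73.587))/(-16.413 − (-73.587))
f_A = 35.887 / 57.174 = 0.6277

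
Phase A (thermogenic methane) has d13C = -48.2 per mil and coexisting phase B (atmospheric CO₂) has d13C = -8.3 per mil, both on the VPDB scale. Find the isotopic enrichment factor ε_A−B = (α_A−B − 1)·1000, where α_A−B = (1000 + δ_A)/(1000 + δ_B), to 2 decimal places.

-40.23 per mil

α_A−B = (1000 + -48.2) / (1000 + -8.3) = 951.8 / 991.7 = 0.959766
ε_A−B = (0.959766 − 1) × 1000 = -40.234 per mil
(The approximation ε ≈ δ_A − δ_B would give -39.9 per mil.)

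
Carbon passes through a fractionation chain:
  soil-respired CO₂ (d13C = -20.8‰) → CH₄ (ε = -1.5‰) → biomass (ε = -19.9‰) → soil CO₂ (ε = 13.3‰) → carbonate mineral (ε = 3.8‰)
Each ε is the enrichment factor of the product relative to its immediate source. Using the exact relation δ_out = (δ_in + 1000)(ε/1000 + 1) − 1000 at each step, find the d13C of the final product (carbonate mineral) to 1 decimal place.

step 1: δ = (-20.80 + 1000)·(-1.5/1000 + 1) − 1000 = -22.27‰
step 2: δ = (-22.27 + 1000)·(-19.9/1000 + 1) − 1000 = -41.73‰
step 3: δ = (-41.73 + 1000)·(13.3/1000 + 1) − 1000 = -28.98‰
step 4: δ = (-28.98 + 1000)·(3.8/1000 + 1) − 1000 = -25.29‰

-25.3‰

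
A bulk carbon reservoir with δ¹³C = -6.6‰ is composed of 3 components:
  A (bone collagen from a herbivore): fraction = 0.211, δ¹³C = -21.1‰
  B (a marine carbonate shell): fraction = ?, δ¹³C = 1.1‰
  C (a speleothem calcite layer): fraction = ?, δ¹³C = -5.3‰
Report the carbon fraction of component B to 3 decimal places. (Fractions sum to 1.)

0.318

Let f_B and f_C be the unknown fractions; fractions sum to 1 so f_B + f_C = 0.789.
Mass balance: Σ fᵢ·δᵢ = δ_bulk ⇒ f_B·(1.1) + f_C·(-5.3) = -6.6 − (-4.452) = -2.148
Substitute f_C = 0.789 − f_B:
f_B·(1.1 − -5.3) = -2.148 − 0.789×(-5.3) = 2.034
f_B = 2.034 / 6.4 = 0.3178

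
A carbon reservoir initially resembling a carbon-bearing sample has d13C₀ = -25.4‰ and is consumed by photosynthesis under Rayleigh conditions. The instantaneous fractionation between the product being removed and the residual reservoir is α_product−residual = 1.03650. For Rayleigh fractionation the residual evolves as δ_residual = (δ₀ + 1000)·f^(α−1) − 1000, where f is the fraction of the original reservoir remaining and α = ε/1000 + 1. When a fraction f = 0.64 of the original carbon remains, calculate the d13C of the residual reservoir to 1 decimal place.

Rayleigh residual: δ_res = (δ₀ + 1000)·f^(α−1) − 1000
α − 1 = 0.03650
f^(α−1) = 0.64^(0.03650) = 0.983842
δ_res = (-25.4 + 1000) × 0.983842 − 1000 = 958.853 − 1000 = -41.15‰

-41.1‰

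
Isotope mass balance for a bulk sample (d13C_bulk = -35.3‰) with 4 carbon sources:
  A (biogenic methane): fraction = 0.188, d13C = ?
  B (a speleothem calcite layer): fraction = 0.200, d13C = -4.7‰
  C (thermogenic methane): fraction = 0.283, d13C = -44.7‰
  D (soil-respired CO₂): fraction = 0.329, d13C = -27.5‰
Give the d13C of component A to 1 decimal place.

Isotope mass balance: δ_bulk = Σ fᵢ·δᵢ.
-35.3 = 0.188×δ_A + 0.200×(-4.7) + 0.283×(-44.7) + 0.329×(-27.5)
0.188·δ_A = -35.3 − (-22.638) = -12.662
δ_A = -12.662 / 0.188 = -67.35‰

-67.4‰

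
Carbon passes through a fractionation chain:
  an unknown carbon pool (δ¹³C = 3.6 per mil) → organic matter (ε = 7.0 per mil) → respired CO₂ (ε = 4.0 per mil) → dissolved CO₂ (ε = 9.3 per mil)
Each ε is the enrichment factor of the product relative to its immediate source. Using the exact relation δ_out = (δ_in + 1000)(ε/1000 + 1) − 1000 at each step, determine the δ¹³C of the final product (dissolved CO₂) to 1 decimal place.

step 1: δ = (3.60 + 1000)·(7.0/1000 + 1) − 1000 = 10.63 per mil
step 2: δ = (10.63 + 1000)·(4.0/1000 + 1) − 1000 = 14.67 per mil
step 3: δ = (14.67 + 1000)·(9.3/1000 + 1) − 1000 = 24.10 per mil

24.1 per mil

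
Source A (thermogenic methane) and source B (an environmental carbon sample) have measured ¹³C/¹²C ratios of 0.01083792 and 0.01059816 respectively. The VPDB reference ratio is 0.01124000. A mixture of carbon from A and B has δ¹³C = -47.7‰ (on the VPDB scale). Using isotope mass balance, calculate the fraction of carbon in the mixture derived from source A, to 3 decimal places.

δ_A = (0.01083792/0.01124000 − 1)×1000 = (0.964228 − 1)×1000 = -35.772‰
δ_B = (0.01059816/0.01124000 − 1)×1000 = (0.942897 − 1)×1000 = -57.103‰
f_A = (δ_mix − δ_B)/(δ_A − δ_B) = (-47.7 − (-57.103))/(-35.772 − (-57.103))
f_A = 9.403 / 21.331 = 0.4408

0.441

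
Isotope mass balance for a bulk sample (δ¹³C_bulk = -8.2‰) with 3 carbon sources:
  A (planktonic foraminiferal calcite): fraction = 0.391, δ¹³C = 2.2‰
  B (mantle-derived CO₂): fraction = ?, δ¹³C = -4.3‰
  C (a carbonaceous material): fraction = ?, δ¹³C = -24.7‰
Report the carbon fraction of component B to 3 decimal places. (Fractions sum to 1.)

Let f_B and f_C be the unknown fractions; fractions sum to 1 so f_B + f_C = 0.609.
Mass balance: Σ fᵢ·δᵢ = δ_bulk ⇒ f_B·(-4.3) + f_C·(-24.7) = -8.2 − (0.860) = -9.060
Substitute f_C = 0.609 − f_B:
f_B·(-4.3 − -24.7) = -9.060 − 0.609×(-24.7) = 5.982
f_B = 5.982 / 20.4 = 0.2932

0.293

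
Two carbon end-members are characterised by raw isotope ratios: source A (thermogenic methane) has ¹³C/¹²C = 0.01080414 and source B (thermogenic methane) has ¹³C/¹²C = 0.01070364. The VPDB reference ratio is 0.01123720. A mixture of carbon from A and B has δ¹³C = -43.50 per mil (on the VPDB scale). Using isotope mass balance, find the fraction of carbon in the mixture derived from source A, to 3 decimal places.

δ_A = (0.01080414/0.01123720 − 1)×1000 = (0.961462 − 1)×1000 = -38.538 per mil
δ_B = (0.01070364/0.01123720 − 1)×1000 = (0.952518 − 1)×1000 = -47.482 per mil
f_A = (δ_mix − δ_B)/(δ_A − δ_B) = (-43.50 − (-47.482))/(-38.538 − (-47.482))
f_A = 3.982 / 8.944 = 0.4452

0.445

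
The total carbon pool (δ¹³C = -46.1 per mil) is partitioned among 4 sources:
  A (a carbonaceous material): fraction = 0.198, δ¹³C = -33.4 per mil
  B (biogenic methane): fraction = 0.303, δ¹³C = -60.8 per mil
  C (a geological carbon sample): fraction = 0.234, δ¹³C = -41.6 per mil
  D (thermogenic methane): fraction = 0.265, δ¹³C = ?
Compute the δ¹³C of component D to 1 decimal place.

-42.8 per mil

Isotope mass balance: δ_bulk = Σ fᵢ·δᵢ.
-46.1 = 0.198×(-33.4) + 0.303×(-60.8) + 0.234×(-41.6) + 0.265×δ_D
0.265·δ_D = -46.1 − (-34.770) = -11.330
δ_D = -11.330 / 0.265 = -42.75 per mil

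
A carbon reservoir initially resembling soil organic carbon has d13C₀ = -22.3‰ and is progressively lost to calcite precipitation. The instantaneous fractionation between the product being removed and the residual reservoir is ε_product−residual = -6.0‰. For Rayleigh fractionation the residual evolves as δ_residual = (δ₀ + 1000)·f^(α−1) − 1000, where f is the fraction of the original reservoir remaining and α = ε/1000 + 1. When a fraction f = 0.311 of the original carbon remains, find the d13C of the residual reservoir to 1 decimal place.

Rayleigh residual: δ_res = (δ₀ + 1000)·f^(α−1) − 1000
α = ε/1000 + 1 = 0.99400, so α − 1 = -0.00600
f^(α−1) = 0.311^(-0.00600) = 1.007032
δ_res = (-22.3 + 1000) × 1.007032 − 1000 = 984.576 − 1000 = -15.42‰

-15.4‰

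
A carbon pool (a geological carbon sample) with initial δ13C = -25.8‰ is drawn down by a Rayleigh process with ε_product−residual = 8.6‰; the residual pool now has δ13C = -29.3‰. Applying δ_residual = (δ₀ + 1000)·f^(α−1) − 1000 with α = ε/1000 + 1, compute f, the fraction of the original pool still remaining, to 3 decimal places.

α − 1 = ε/1000 = 0.0086
(δ_res + 1000)/(δ₀ + 1000) = (-29.3 + 1000)/(-25.8 + 1000) = 970.7/974.2 = 0.996407
f = 0.996407^(1/0.0086) = exp(ln(0.996407)/0.0086) = exp(-0.00360/0.0086)
f = exp(-0.4185) = 0.6580

0.658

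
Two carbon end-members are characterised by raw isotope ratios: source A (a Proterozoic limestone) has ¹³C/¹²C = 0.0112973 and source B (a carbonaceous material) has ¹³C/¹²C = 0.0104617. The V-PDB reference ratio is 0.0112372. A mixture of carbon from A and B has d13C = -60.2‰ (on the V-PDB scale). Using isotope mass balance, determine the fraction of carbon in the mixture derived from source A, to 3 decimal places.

0.119

δ_A = (0.0112973/0.0112372 − 1)×1000 = (1.005348 − 1)×1000 = 5.348‰
δ_B = (0.0104617/0.0112372 − 1)×1000 = (0.930988 − 1)×1000 = -69.012‰
f_A = (δ_mix − δ_B)/(δ_A − δ_B) = (-60.2 − (-69.012))/(5.348 − (-69.012))
f_A = 8.812 / 74.360 = 0.1185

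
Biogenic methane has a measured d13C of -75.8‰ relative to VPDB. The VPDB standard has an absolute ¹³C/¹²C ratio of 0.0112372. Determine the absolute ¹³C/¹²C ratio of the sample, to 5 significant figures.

R_sample = R_standard × (d13C/1000 + 1)
R_sample = 0.0112372 × (-75.8/1000 + 1) = 0.0112372 × 0.924200
R_sample = 0.0103854

0.010385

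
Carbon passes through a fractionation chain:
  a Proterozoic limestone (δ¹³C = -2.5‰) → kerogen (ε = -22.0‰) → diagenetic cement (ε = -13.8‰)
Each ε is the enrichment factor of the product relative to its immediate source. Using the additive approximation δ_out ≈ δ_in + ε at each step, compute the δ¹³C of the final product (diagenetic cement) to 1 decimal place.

step 1: δ ≈ -2.5 + (-22.0) = -24.5‰
step 2: δ ≈ -24.5 + (-13.8) = -38.3‰

-38.3‰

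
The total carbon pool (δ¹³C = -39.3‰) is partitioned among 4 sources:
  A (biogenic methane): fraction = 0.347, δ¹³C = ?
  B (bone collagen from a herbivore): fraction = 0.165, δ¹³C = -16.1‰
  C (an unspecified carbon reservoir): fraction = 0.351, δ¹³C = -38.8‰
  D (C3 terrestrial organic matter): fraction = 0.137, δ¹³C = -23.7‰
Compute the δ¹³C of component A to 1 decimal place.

-57.0‰

Isotope mass balance: δ_bulk = Σ fᵢ·δᵢ.
-39.3 = 0.347×δ_A + 0.165×(-16.1) + 0.351×(-38.8) + 0.137×(-23.7)
0.347·δ_A = -39.3 − (-19.522) = -19.778
δ_A = -19.778 / 0.347 = -57.00‰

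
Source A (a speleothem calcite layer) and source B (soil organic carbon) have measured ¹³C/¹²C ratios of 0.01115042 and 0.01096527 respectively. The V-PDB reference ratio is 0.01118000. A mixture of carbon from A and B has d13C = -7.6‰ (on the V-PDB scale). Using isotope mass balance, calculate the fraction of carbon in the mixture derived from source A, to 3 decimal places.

0.701

δ_A = (0.01115042/0.01118000 − 1)×1000 = (0.997354 − 1)×1000 = -2.646‰
δ_B = (0.01096527/0.01118000 − 1)×1000 = (0.980793 − 1)×1000 = -19.207‰
f_A = (δ_mix − δ_B)/(δ_A − δ_B) = (-7.6 − (-19.207))/(-2.646 − (-19.207))
f_A = 11.607 / 16.561 = 0.7008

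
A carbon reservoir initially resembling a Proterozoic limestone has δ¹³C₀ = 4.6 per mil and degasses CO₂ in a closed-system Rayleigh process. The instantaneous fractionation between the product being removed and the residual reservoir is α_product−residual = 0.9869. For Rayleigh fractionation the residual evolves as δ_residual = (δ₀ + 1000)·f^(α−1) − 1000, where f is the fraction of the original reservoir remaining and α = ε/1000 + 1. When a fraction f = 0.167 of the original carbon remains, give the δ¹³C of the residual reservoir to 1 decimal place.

Rayleigh residual: δ_res = (δ₀ + 1000)·f^(α−1) − 1000
α − 1 = -0.01310
f^(α−1) = 0.167^(-0.01310) = 1.023723
δ_res = (4.6 + 1000) × 1.023723 − 1000 = 1028.432 − 1000 = 28.43 per mil

28.4 per mil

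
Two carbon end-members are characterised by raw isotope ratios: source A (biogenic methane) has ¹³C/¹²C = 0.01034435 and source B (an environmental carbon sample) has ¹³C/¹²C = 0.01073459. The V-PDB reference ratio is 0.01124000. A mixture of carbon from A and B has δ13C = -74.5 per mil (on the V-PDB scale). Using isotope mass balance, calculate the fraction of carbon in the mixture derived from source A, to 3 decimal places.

0.851

δ_A = (0.01034435/0.01124000 − 1)×1000 = (0.920316 − 1)×1000 = -79.684 per mil
δ_B = (0.01073459/0.01124000 − 1)×1000 = (0.955035 − 1)×1000 = -44.965 per mil
f_A = (δ_mix − δ_B)/(δ_A − δ_B) = (-74.5 − (-44.965))/(-79.684 − (-44.965))
f_A = -29.535 / -34.719 = 0.8507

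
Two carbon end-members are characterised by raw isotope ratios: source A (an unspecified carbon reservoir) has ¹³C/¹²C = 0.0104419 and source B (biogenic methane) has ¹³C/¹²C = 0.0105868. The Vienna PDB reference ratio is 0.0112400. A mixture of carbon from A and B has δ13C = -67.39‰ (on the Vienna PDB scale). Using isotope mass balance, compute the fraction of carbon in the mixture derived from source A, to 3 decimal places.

0.720

δ_A = (0.0104419/0.0112400 − 1)×1000 = (0.928995 − 1)×1000 = -71.005‰
δ_B = (0.0105868/0.0112400 − 1)×1000 = (0.941886 − 1)×1000 = -58.114‰
f_A = (δ_mix − δ_B)/(δ_A − δ_B) = (-67.39 − (-58.114))/(-71.005 − (-58.114))
f_A = -9.276 / -12.891 = 0.7196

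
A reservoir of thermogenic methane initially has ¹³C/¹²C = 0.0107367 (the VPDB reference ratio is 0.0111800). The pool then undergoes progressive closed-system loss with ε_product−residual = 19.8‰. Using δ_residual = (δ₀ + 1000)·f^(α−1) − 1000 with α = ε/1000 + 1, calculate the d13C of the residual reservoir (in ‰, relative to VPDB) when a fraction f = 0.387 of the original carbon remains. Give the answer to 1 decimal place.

-57.5‰

δ₀ = (0.0107367/0.0111800 − 1)×1000 = (0.960349 − 1)×1000 = -39.651‰
α − 1 = ε/1000 = 0.0198
f^(α−1) = 0.387^(0.0198) = 0.981379
δ_res = (-39.651 + 1000) × 0.981379 − 1000 = 942.466 − 1000 = -57.53‰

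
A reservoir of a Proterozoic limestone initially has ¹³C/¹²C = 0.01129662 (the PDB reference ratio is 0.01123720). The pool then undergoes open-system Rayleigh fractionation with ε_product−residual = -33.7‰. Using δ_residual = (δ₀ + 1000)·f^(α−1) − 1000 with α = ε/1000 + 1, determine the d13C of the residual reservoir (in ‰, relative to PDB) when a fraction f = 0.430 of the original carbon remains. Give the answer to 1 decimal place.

34.3‰

δ₀ = (0.01129662/0.01123720 − 1)×1000 = (1.005288 − 1)×1000 = 5.288‰
α − 1 = ε/1000 = -0.0337
f^(α−1) = 0.430^(-0.0337) = 1.028850
δ_res = (5.288 + 1000) × 1.028850 − 1000 = 1034.290 − 1000 = 34.29‰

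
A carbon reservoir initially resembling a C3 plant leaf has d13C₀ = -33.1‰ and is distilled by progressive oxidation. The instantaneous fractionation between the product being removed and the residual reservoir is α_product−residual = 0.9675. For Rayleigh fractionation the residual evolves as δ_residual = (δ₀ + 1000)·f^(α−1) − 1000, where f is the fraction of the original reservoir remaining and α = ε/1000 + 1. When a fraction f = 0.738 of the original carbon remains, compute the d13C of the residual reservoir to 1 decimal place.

Rayleigh residual: δ_res = (δ₀ + 1000)·f^(α−1) − 1000
α − 1 = -0.03250
f^(α−1) = 0.738^(-0.03250) = 1.009923
δ_res = (-33.1 + 1000) × 1.009923 − 1000 = 976.494 − 1000 = -23.51‰

-23.5‰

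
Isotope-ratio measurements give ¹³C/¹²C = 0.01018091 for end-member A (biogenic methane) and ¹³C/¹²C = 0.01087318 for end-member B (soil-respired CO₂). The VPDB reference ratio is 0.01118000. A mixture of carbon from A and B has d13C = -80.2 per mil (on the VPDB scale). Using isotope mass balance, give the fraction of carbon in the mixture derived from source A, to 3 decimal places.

δ_A = (0.01018091/0.01118000 − 1)×1000 = (0.910636 − 1)×1000 = -89.364 per mil
δ_B = (0.01087318/0.01118000 − 1)×1000 = (0.972556 − 1)×1000 = -27.444 per mil
f_A = (δ_mix − δ_B)/(δ_A − δ_B) = (-80.2 − (-27.444))/(-89.364 − (-27.444))
f_A = -52.756 / -61.920 = 0.8520

0.852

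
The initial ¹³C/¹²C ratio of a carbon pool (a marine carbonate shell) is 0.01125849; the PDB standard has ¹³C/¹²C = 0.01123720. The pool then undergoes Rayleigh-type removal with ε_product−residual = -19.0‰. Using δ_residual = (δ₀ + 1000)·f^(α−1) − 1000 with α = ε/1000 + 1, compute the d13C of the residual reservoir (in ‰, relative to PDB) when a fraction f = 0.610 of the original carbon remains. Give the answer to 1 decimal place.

δ₀ = (0.01125849/0.01123720 − 1)×1000 = (1.001895 − 1)×1000 = 1.895‰
α − 1 = ε/1000 = -0.0190
f^(α−1) = 0.610^(-0.0190) = 1.009436
δ_res = (1.895 + 1000) × 1.009436 − 1000 = 1011.348 − 1000 = 11.35‰

11.3‰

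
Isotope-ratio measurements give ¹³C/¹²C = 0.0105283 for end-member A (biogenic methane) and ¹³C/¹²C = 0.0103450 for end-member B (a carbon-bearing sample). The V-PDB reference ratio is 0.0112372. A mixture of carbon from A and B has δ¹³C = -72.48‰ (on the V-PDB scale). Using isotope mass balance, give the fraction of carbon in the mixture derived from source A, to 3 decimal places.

0.424

δ_A = (0.0105283/0.0112372 − 1)×1000 = (0.936915 − 1)×1000 = -63.085‰
δ_B = (0.0103450/0.0112372 − 1)×1000 = (0.920603 − 1)×1000 = -79.397‰
f_A = (δ_mix − δ_B)/(δ_A − δ_B) = (-72.48 − (-79.397))/(-63.085 − (-79.397))
f_A = 6.917 / 16.312 = 0.4240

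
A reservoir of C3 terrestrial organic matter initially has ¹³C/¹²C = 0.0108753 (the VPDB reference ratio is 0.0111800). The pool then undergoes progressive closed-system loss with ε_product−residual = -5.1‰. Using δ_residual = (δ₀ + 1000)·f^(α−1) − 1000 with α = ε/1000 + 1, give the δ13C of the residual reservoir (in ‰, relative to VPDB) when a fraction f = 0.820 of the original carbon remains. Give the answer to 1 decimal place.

-26.3‰

δ₀ = (0.0108753/0.0111800 − 1)×1000 = (0.972746 − 1)×1000 = -27.254‰
α − 1 = ε/1000 = -0.0051
f^(α−1) = 0.820^(-0.0051) = 1.001013
δ_res = (-27.254 + 1000) × 1.001013 − 1000 = 973.731 − 1000 = -26.27‰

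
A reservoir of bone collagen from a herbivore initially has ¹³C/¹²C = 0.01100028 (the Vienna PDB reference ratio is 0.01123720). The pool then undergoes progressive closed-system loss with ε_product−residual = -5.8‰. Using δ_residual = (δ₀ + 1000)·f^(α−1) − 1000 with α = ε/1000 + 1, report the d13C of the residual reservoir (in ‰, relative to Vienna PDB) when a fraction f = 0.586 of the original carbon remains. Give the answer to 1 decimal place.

-18.0‰

δ₀ = (0.01100028/0.01123720 − 1)×1000 = (0.978916 − 1)×1000 = -21.084‰
α − 1 = ε/1000 = -0.0058
f^(α−1) = 0.586^(-0.0058) = 1.003105
δ_res = (-21.084 + 1000) × 1.003105 − 1000 = 981.956 − 1000 = -18.04‰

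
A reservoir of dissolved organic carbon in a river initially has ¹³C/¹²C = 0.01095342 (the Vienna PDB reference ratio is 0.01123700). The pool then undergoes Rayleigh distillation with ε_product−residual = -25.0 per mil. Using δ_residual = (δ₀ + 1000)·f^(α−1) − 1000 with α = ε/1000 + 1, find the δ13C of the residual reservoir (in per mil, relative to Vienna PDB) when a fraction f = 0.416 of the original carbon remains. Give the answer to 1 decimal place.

-3.6 per mil

δ₀ = (0.01095342/0.01123700 − 1)×1000 = (0.974764 − 1)×1000 = -25.236 per mil
α − 1 = ε/1000 = -0.0250
f^(α−1) = 0.416^(-0.0250) = 1.022169
δ_res = (-25.236 + 1000) × 1.022169 − 1000 = 996.373 − 1000 = -3.63 per mil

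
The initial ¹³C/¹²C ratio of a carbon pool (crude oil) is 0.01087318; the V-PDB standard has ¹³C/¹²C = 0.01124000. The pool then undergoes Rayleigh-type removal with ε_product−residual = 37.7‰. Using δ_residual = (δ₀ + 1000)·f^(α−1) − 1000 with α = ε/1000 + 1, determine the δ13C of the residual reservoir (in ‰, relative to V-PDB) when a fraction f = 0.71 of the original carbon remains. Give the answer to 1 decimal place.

δ₀ = (0.01087318/0.01124000 − 1)×1000 = (0.967365 − 1)×1000 = -32.635‰
α − 1 = ε/1000 = 0.0377
f^(α−1) = 0.71^(0.0377) = 0.987171
δ_res = (-32.635 + 1000) × 0.987171 − 1000 = 954.955 − 1000 = -45.05‰

-45.0‰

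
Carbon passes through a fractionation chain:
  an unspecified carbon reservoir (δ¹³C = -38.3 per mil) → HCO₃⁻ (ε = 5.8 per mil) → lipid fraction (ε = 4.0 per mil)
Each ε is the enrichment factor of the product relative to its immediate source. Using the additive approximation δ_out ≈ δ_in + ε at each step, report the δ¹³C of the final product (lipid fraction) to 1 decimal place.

step 1: δ ≈ -38.3 + (5.8) = -32.5 per mil
step 2: δ ≈ -32.5 + (4.0) = -28.5 per mil

-28.5 per mil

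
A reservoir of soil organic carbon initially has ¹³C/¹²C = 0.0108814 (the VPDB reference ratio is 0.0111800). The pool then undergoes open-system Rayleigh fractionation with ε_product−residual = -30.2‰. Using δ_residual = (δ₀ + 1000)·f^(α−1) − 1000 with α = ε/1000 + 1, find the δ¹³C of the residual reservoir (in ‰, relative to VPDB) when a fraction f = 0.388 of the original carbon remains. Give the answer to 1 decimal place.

1.5‰

δ₀ = (0.0108814/0.0111800 − 1)×1000 = (0.973292 − 1)×1000 = -26.708‰
α − 1 = ε/1000 = -0.0302
f^(α−1) = 0.388^(-0.0302) = 1.029005
δ_res = (-26.708 + 1000) × 1.029005 − 1000 = 1001.521 − 1000 = 1.52‰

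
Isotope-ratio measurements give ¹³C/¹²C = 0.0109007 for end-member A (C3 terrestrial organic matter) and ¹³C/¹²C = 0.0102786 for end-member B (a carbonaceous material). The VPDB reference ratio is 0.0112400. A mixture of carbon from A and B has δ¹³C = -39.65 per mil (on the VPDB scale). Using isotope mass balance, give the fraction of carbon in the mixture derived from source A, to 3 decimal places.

0.829

δ_A = (0.0109007/0.0112400 − 1)×1000 = (0.969813 − 1)×1000 = -30.187 per mil
δ_B = (0.0102786/0.0112400 − 1)×1000 = (0.914466 − 1)×1000 = -85.534 per mil
f_A = (δ_mix − δ_B)/(δ_A − δ_B) = (-39.65 − (-85.534))/(-30.187 − (-85.534))
f_A = 45.884 / 55.347 = 0.8290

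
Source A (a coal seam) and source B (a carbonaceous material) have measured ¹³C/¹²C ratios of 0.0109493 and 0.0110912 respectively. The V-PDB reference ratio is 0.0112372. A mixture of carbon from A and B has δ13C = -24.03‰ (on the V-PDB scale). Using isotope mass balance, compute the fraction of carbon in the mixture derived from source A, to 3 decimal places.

0.874

δ_A = (0.0109493/0.0112372 − 1)×1000 = (0.974380 − 1)×1000 = -25.620‰
δ_B = (0.0110912/0.0112372 − 1)×1000 = (0.987007 − 1)×1000 = -12.993‰
f_A = (δ_mix − δ_B)/(δ_A − δ_B) = (-24.03 − (-12.993))/(-25.620 − (-12.993))
f_A = -11.037 / -12.628 = 0.8741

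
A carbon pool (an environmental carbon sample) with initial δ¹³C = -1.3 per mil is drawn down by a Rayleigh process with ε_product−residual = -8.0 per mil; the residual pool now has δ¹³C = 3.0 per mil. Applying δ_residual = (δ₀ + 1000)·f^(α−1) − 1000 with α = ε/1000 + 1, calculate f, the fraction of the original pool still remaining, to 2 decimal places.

0.58

α − 1 = ε/1000 = -0.0080
(δ_res + 1000)/(δ₀ + 1000) = (3.0 + 1000)/(-1.3 + 1000) = 1003.0/998.7 = 1.004306
f = 1.004306^(1/-0.0080) = exp(ln(1.004306)/-0.0080) = exp(0.00430/-0.0080)
f = exp(-0.5370) = 0.5845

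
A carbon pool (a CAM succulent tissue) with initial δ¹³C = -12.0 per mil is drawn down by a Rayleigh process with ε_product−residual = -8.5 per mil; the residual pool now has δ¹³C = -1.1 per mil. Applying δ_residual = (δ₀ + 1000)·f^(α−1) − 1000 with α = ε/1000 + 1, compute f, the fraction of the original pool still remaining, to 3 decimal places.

α − 1 = ε/1000 = -0.0085
(δ_res + 1000)/(δ₀ + 1000) = (-1.1 + 1000)/(-12.0 + 1000) = 998.9/988.0 = 1.011032
f = 1.011032^(1/-0.0085) = exp(ln(1.011032)/-0.0085) = exp(0.01097/-0.0085)
f = exp(-1.2908) = 0.2750

0.275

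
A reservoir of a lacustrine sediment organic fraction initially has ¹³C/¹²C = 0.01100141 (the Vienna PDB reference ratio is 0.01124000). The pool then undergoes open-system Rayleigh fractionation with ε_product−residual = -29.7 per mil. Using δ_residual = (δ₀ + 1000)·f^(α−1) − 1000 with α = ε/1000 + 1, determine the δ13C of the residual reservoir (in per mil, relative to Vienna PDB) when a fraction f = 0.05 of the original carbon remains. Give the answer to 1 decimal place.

69.8 per mil

δ₀ = (0.01100141/0.01124000 − 1)×1000 = (0.978773 − 1)×1000 = -21.227 per mil
α − 1 = ε/1000 = -0.0297
f^(α−1) = 0.05^(-0.0297) = 1.093051
δ_res = (-21.227 + 1000) × 1.093051 − 1000 = 1069.849 − 1000 = 69.85 per mil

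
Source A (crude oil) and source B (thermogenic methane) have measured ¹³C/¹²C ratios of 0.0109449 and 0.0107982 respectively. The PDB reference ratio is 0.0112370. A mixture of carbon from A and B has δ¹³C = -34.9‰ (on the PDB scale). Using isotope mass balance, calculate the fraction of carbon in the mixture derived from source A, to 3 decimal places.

δ_A = (0.0109449/0.0112370 − 1)×1000 = (0.974006 − 1)×1000 = -25.994‰
δ_B = (0.0107982/0.0112370 − 1)×1000 = (0.960950 − 1)×1000 = -39.050‰
f_A = (δ_mix − δ_B)/(δ_A − δ_B) = (-34.9 − (-39.050))/(-25.994 − (-39.050))
f_A = 4.150 / 13.055 = 0.3179

0.318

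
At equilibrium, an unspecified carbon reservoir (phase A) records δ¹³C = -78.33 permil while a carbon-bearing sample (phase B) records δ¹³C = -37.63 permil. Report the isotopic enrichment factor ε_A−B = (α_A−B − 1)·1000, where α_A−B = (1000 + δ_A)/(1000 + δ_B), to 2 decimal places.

-42.29 permil

α_A−B = (1000 + -78.33) / (1000 + -37.63) = 921.67 / 962.37 = 0.957709
ε_A−B = (0.957709 − 1) × 1000 = -42.291 permil
(The approximation ε ≈ δ_A − δ_B would give -40.70 permil.)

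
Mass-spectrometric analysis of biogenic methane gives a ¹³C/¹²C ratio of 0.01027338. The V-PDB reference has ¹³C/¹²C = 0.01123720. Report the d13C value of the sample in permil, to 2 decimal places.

d13C = (R_sample / R_standard − 1) × 1000
R_sample / R_standard = 0.01027338 / 0.01123720 = 0.914230
d13C = (0.914230 − 1) × 1000 = -85.770 permil

-85.77 permil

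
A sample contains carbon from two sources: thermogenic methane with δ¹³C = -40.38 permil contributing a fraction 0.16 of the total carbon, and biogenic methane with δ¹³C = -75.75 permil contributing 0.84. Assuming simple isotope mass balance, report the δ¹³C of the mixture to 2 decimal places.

δ_mix = f_A·δ_A + f_B·δ_B
δ_mix = 0.16 × (-40.38) + 0.84 × (-75.75)
δ_mix = -6.461 + -63.630 = -70.091 permil

-70.09 permil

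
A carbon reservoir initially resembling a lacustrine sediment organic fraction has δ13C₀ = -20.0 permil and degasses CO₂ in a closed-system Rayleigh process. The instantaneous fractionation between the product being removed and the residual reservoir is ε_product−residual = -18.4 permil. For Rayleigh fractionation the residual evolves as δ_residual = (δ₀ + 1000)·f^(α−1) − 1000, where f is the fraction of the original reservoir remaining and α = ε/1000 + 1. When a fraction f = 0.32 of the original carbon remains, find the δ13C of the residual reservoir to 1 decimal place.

0.8 permil

Rayleigh residual: δ_res = (δ₀ + 1000)·f^(α−1) − 1000
α = ε/1000 + 1 = 0.98160, so α − 1 = -0.01840
f^(α−1) = 0.32^(-0.01840) = 1.021187
δ_res = (-20.0 + 1000) × 1.021187 − 1000 = 1000.763 − 1000 = 0.76 permil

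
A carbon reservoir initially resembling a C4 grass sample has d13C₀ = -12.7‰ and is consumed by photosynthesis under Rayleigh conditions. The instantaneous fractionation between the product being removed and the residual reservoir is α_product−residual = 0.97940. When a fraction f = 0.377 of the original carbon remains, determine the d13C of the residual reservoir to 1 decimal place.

7.3‰

Rayleigh residual: δ_res = (δ₀ + 1000)·f^(α−1) − 1000
α − 1 = -0.02060
f^(α−1) = 0.377^(-0.02060) = 1.020299
δ_res = (-12.7 + 1000) × 1.020299 − 1000 = 1007.341 − 1000 = 7.34‰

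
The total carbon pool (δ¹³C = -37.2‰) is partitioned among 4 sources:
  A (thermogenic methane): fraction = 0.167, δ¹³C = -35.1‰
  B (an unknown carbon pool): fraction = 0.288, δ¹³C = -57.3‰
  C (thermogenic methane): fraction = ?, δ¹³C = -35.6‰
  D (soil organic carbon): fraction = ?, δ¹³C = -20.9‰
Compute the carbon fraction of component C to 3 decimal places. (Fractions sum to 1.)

Let f_C and f_D be the unknown fractions; fractions sum to 1 so f_C + f_D = 0.545.
Mass balance: Σ fᵢ·δᵢ = δ_bulk ⇒ f_C·(-35.6) + f_D·(-20.9) = -37.2 − (-22.364) = -14.836
Substitute f_D = 0.545 − f_C:
f_C·(-35.6 − -20.9) = -14.836 − 0.545×(-20.9) = -3.445
f_C = -3.445 / -14.7 = 0.2344

0.234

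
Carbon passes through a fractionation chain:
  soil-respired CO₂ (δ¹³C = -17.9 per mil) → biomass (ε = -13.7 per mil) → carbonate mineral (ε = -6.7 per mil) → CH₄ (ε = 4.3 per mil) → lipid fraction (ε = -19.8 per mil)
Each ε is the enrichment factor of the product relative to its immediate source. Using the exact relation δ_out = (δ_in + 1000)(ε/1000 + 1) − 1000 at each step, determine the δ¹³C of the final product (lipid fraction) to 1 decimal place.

step 1: δ = (-17.90 + 1000)·(-13.7/1000 + 1) − 1000 = -31.35 per mil
step 2: δ = (-31.35 + 1000)·(-6.7/1000 + 1) − 1000 = -37.84 per mil
step 3: δ = (-37.84 + 1000)·(4.3/1000 + 1) − 1000 = -33.71 per mil
step 4: δ = (-33.71 + 1000)·(-19.8/1000 + 1) − 1000 = -52.84 per mil

-52.8 per mil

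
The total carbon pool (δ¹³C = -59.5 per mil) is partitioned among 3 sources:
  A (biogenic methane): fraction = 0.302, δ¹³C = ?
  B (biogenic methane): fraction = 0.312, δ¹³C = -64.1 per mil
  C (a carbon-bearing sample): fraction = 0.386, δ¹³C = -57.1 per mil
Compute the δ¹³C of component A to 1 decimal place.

Isotope mass balance: δ_bulk = Σ fᵢ·δᵢ.
-59.5 = 0.302×δ_A + 0.312×(-64.1) + 0.386×(-57.1)
0.302·δ_A = -59.5 − (-42.040) = -17.460
δ_A = -17.460 / 0.302 = -57.82 per mil

-57.8 per mil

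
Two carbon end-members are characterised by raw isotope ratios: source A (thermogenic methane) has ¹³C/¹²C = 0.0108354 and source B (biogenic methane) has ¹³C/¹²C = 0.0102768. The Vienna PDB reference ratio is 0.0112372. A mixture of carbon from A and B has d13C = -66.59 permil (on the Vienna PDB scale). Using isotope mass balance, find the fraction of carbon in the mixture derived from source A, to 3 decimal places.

δ_A = (0.0108354/0.0112372 − 1)×1000 = (0.964244 − 1)×1000 = -35.756 permil
δ_B = (0.0102768/0.0112372 − 1)×1000 = (0.914534 − 1)×1000 = -85.466 permil
f_A = (δ_mix − δ_B)/(δ_A − δ_B) = (-66.59 − (-85.466))/(-35.756 − (-85.466))
f_A = 18.876 / 49.710 = 0.3797

0.380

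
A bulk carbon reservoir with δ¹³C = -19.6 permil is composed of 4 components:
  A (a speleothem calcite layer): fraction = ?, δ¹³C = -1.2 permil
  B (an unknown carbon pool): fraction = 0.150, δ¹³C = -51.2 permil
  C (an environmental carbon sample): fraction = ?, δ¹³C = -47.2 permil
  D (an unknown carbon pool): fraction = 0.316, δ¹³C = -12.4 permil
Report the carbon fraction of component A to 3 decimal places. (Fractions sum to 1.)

0.374

Let f_A and f_C be the unknown fractions; fractions sum to 1 so f_A + f_C = 0.534.
Mass balance: Σ fᵢ·δᵢ = δ_bulk ⇒ f_A·(-1.2) + f_C·(-47.2) = -19.6 − (-11.598) = -8.002
Substitute f_C = 0.534 − f_A:
f_A·(-1.2 − -47.2) = -8.002 − 0.534×(-47.2) = 17.203
f_A = 17.203 / 46.0 = 0.3740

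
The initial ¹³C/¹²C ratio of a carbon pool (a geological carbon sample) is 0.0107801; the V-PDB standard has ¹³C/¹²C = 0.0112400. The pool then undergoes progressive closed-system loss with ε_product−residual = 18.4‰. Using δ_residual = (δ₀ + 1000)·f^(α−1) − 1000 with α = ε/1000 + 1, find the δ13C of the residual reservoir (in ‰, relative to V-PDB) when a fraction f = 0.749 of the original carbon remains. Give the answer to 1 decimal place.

-46.0‰

δ₀ = (0.0107801/0.0112400 − 1)×1000 = (0.959084 − 1)×1000 = -40.916‰
α − 1 = ε/1000 = 0.0184
f^(α−1) = 0.749^(0.0184) = 0.994696
δ_res = (-40.916 + 1000) × 0.994696 − 1000 = 953.997 − 1000 = -46.00‰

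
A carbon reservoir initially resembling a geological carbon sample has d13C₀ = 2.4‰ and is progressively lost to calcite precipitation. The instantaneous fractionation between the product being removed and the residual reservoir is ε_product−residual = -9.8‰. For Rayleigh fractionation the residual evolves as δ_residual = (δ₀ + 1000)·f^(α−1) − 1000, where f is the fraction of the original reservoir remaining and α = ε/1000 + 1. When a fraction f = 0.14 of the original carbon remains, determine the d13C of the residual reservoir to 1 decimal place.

21.9‰

Rayleigh residual: δ_res = (δ₀ + 1000)·f^(α−1) − 1000
α = ε/1000 + 1 = 0.99020, so α − 1 = -0.00980
f^(α−1) = 0.14^(-0.00980) = 1.019455
δ_res = (2.4 + 1000) × 1.019455 − 1000 = 1021.901 − 1000 = 21.90‰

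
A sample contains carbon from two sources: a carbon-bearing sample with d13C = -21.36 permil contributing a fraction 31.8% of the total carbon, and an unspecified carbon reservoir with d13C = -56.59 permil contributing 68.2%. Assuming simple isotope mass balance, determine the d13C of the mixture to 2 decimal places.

-45.39 permil

δ_mix = f_A·δ_A + f_B·δ_B
δ_mix = 0.318 × (-21.36) + 0.682 × (-56.59)
δ_mix = -6.792 + -38.594 = -45.387 permil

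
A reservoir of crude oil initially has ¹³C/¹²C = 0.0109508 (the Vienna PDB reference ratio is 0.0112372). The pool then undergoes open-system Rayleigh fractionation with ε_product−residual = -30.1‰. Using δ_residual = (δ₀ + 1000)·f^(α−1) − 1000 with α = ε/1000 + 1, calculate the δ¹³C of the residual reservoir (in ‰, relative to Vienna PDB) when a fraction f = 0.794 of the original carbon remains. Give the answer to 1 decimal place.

δ₀ = (0.0109508/0.0112372 − 1)×1000 = (0.974513 − 1)×1000 = -25.487‰
α − 1 = ε/1000 = -0.0301
f^(α−1) = 0.794^(-0.0301) = 1.006967
δ_res = (-25.487 + 1000) × 1.006967 − 1000 = 981.303 − 1000 = -18.70‰

-18.7‰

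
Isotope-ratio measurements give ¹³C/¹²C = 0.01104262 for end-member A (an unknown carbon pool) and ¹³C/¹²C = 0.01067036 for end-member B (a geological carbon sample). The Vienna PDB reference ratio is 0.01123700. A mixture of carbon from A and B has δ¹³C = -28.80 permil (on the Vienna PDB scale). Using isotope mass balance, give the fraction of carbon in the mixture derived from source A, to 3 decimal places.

0.653

δ_A = (0.01104262/0.01123700 − 1)×1000 = (0.982702 − 1)×1000 = -17.298 permil
δ_B = (0.01067036/0.01123700 − 1)×1000 = (0.949574 − 1)×1000 = -50.426 permil
f_A = (δ_mix − δ_B)/(δ_A − δ_B) = (-28.80 − (-50.426))/(-17.298 − (-50.426))
f_A = 21.626 / 33.128 = 0.6528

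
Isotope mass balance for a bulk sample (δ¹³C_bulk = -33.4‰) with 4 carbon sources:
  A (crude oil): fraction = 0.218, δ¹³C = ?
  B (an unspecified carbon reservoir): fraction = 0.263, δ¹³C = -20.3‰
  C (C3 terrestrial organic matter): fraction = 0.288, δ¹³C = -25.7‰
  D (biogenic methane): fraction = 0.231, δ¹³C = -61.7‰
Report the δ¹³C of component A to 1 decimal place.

-29.4‰

Isotope mass balance: δ_bulk = Σ fᵢ·δᵢ.
-33.4 = 0.218×δ_A + 0.263×(-20.3) + 0.288×(-25.7) + 0.231×(-61.7)
0.218·δ_A = -33.4 − (-26.993) = -6.407
δ_A = -6.407 / 0.218 = -29.39‰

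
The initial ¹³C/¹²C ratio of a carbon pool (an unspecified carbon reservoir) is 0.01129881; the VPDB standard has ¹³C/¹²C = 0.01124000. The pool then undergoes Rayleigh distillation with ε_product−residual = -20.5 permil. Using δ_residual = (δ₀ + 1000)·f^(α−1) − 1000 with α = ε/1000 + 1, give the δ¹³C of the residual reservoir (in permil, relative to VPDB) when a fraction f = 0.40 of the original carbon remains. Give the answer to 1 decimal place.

δ₀ = (0.01129881/0.01124000 − 1)×1000 = (1.005232 − 1)×1000 = 5.232 permil
α − 1 = ε/1000 = -0.0205
f^(α−1) = 0.40^(-0.0205) = 1.018961
δ_res = (5.232 + 1000) × 1.018961 − 1000 = 1024.293 − 1000 = 24.29 permil

24.3 permil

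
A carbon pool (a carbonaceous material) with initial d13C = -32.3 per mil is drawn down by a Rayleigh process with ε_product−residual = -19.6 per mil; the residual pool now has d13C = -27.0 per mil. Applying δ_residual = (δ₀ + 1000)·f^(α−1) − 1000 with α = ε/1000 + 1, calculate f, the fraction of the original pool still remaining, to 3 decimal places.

0.757

α − 1 = ε/1000 = -0.0196
(δ_res + 1000)/(δ₀ + 1000) = (-27.0 + 1000)/(-32.3 + 1000) = 973.0/967.7 = 1.005477
f = 1.005477^(1/-0.0196) = exp(ln(1.005477)/-0.0196) = exp(0.00546/-0.0196)
f = exp(-0.2787) = 0.7568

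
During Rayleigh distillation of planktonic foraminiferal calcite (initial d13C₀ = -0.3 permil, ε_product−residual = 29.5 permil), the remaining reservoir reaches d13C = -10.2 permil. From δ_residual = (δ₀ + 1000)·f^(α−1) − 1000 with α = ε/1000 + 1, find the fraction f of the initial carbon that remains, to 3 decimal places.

0.714

α − 1 = ε/1000 = 0.0295
(δ_res + 1000)/(δ₀ + 1000) = (-10.2 + 1000)/(-0.3 + 1000) = 989.8/999.7 = 0.990097
f = 0.990097^(1/0.0295) = exp(ln(0.990097)/0.0295) = exp(-0.00995/0.0295)
f = exp(-0.3374) = 0.7136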